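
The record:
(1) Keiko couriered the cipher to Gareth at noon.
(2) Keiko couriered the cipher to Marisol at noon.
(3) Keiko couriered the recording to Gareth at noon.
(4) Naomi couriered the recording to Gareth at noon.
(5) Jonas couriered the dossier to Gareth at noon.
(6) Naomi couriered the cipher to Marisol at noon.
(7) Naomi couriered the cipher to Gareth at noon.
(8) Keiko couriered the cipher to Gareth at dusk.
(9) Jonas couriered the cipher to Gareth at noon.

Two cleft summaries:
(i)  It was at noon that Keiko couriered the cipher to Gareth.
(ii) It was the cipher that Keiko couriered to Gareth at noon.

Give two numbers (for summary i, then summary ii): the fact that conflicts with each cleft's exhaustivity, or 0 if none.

Summary (i) focuses "at noon" (the setting); background same agent, thing, recipient (Keiko / the cipher / Gareth). Fact (8) matches that background with setting = at dusk — refutes (i).
Summary (ii) focuses "the cipher" (the thing); background same agent, recipient, setting (Keiko / Gareth / at noon). Fact (3) matches that background with thing = the recording — refutes (ii).

8, 3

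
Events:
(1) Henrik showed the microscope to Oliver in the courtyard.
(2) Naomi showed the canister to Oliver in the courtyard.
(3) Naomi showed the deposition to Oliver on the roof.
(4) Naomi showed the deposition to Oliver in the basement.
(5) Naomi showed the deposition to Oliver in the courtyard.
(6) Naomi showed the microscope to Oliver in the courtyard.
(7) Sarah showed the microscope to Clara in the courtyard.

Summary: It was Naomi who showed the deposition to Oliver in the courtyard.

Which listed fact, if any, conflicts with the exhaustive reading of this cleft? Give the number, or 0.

0

The cleft puts "Naomi" in focus and presupposes the open proposition with the deposition as thing and Oliver as recipient and in the courtyard as setting.
Exhaustivity: Naomi is the only agent satisfying that background.
No listed fact matches the background with a different agent. Exhaustivity holds.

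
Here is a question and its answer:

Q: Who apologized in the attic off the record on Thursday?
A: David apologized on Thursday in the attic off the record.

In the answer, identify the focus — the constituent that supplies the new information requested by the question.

David

The wh-word "who" asks about the subject (agent).
In the answer, "off the record", "in the attic" and "on Thursday" are given — repeated from the question.
The constituent filling the subject (agent) gap is "David"; that is the focus and would carry nuclear stress.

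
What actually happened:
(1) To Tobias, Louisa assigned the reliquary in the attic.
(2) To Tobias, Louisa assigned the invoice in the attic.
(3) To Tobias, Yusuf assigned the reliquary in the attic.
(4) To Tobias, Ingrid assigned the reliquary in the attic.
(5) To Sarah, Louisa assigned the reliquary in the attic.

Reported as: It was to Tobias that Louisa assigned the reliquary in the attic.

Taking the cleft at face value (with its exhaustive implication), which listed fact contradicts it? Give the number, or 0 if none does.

Focus of the cleft: "Tobias" (the recipient). Presupposed background: same agent, thing, setting (Louisa / the reliquary / in the attic).
The exhaustive reading says no other recipient fits that background.
Fact (5) shares the background but with recipient = Sarah; exhaustivity is violated.

5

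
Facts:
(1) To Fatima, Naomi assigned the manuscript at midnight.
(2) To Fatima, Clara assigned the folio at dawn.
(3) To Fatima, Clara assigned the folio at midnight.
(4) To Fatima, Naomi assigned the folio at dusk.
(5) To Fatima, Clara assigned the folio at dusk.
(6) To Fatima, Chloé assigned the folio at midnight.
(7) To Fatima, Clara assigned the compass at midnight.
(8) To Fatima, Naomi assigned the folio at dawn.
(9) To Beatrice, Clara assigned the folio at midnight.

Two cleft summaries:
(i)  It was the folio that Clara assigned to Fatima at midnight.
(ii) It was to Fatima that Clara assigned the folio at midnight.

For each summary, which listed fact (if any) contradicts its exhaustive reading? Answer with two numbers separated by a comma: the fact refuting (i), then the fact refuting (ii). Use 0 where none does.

7, 9

Summary (i) focuses "the folio" (the thing); background Clara as agent and Fatima as recipient and at midnight as setting. Fact (7) matches that background with thing = the compass — refutes (i).
Summary (ii) focuses "Fatima" (the recipient); background Clara as agent and the folio as thing and at midnight as setting. Fact (9) matches that background with recipient = Beatrice — refutes (ii).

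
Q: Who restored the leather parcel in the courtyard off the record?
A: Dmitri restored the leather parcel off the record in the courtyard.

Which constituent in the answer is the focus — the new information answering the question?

Dmitri

The wh-word "who" asks about the subject (agent).
In the answer, "the leather parcel", "off the record" and "in the courtyard" are given — repeated from the question.
The constituent filling the subject (agent) gap is "Dmitri"; that is the focus and would carry nuclear stress.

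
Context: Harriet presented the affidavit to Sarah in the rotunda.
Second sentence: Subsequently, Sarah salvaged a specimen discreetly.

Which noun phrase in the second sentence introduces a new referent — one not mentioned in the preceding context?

"Sarah" in the second sentence is given — already mentioned in the context.
"a specimen" has no antecedent in the context; it is discourse-new (the indefinite article also signals a new referent).

a specimen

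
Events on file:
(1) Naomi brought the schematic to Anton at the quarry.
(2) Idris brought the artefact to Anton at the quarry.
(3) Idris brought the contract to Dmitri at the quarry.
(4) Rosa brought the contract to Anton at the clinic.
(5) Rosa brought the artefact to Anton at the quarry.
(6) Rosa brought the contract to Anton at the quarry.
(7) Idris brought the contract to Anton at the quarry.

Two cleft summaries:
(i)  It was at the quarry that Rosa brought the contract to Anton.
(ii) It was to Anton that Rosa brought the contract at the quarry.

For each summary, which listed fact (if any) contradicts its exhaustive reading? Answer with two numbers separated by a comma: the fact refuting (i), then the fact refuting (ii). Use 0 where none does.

4, 0

(i): focus "at the quarry". Looking for Rosa as agent and the contract as thing and Anton as recipient with some other setting — fact (4) has at the clinic there. Refuted.
(ii): focus "Anton". No fact shares Rosa as agent and the contract as thing and at the quarry as setting with a different recipient. 0.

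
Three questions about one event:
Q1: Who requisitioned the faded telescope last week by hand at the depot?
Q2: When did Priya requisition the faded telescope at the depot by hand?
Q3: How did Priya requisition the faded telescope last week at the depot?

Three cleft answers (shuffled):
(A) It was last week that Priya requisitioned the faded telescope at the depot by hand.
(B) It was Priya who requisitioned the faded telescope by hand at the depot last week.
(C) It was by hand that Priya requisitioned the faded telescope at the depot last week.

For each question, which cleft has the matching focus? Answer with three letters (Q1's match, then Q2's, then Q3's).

BAC

Q1 asks about the subject (agent); cleft (B) focuses "Priya", which is the subject (agent) — so Q1 → B.
Q2 asks about the time; cleft (A) focuses "last week", which is the time — so Q2 → A.
Q3 asks about the manner; cleft (C) focuses "by hand", which is the manner — so Q3 → C.
Mapping: Q1→B, Q2→A, Q3→C.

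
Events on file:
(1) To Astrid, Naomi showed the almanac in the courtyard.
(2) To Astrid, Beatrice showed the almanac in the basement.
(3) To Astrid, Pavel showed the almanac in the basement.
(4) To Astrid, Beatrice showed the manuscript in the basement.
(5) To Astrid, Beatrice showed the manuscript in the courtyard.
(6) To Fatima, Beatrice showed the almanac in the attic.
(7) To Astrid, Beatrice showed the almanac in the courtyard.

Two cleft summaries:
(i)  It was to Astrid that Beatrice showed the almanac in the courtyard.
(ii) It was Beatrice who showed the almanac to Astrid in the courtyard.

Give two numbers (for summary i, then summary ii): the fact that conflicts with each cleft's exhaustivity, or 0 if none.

0, 1

Summary (i) focuses "Astrid" (the recipient); background Beatrice as agent and the almanac as thing and in the courtyard as setting. No fact matches that background with a different recipient, so 0.
Summary (ii) focuses "Beatrice" (the agent); background the almanac as thing and Astrid as recipient and in the courtyard as setting. Fact (1) matches that background with agent = Naomi — refutes (ii).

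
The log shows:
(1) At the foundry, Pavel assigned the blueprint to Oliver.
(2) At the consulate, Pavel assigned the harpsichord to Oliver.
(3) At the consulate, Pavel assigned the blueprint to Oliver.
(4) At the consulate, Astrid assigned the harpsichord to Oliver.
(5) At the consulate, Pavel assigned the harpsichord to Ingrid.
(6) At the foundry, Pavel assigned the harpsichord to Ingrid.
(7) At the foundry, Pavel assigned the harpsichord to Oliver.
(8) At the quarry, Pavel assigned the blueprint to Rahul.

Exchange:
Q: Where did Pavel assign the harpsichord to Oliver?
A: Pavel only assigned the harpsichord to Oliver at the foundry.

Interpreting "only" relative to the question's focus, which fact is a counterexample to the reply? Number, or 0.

Answering "Where did ...?" puts focus on the setting — here, "at the foundry".
"Only" then excludes alternative settings while the background — Pavel as agent and the harpsichord as thing and Oliver as recipient — is held fixed.
Fact (2) shares the background with a different setting (at the consulate) — counterexample.
(Fact (1) would refute a reading with focus on the thing — but that is not what the question asks.)

2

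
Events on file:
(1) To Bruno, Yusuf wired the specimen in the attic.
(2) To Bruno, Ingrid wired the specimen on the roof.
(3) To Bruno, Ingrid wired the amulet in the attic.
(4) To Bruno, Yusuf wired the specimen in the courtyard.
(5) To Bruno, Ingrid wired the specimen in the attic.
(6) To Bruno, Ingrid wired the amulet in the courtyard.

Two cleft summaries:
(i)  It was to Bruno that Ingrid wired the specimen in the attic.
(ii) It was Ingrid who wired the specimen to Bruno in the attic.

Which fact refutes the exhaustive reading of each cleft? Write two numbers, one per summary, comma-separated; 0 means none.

0, 1

(i): focus "Bruno". No fact shares agent = Ingrid, thing = the specimen, setting = in the attic with a different recipient. 0.
(ii): focus "Ingrid". Looking for thing = the specimen, recipient = Bruno, setting = in the attic with some other agent — fact (1) has Yusuf there. Refuted.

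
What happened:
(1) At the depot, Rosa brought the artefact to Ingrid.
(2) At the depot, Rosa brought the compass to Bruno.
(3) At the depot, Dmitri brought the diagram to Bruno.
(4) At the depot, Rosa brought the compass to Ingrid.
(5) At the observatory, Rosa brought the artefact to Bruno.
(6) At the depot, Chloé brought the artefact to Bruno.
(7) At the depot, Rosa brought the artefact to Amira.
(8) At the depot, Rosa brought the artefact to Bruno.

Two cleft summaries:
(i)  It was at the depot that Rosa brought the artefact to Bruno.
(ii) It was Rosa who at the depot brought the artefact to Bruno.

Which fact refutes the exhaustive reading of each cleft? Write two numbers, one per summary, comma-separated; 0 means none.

5, 6

Summary (i) focuses "at the depot" (the setting); background same agent, thing, recipient (Rosa / the artefact / Bruno). Fact (5) matches that background with setting = at the observatory — refutes (i).
Summary (ii) focuses "Rosa" (the agent); background same thing, recipient, setting (the artefact / Bruno / at the depot). Fact (6) matches that background with agent = Chloé — refutes (ii).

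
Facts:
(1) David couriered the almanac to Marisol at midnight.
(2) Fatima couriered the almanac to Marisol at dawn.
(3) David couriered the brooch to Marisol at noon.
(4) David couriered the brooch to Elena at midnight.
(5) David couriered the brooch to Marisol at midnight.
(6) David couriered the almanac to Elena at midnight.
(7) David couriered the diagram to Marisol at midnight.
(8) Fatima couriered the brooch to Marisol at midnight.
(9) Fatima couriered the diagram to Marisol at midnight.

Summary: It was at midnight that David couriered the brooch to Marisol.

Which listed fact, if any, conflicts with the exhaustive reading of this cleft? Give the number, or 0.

Focus of the cleft: "at midnight" (the setting). Presupposed background: David as agent and the brooch as thing and Marisol as recipient.
Exhaustivity: at midnight is the only setting satisfying that background.
But fact (3) also has David as agent and the brooch as thing and Marisol as recipient, with setting = at noon — so the exhaustive reading fails.

3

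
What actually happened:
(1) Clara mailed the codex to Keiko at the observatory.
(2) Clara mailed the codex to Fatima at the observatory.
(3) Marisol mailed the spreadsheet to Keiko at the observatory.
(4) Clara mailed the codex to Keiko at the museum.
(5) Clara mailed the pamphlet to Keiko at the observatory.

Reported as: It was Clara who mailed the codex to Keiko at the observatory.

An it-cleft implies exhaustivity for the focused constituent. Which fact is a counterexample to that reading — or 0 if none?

0

Focus of the cleft: "Clara" (the agent). Presupposed background: the codex as thing and Keiko as recipient and at the observatory as setting.
Exhaustivity: Clara is the only agent satisfying that background.
No listed fact matches the background with a different agent. Exhaustivity holds.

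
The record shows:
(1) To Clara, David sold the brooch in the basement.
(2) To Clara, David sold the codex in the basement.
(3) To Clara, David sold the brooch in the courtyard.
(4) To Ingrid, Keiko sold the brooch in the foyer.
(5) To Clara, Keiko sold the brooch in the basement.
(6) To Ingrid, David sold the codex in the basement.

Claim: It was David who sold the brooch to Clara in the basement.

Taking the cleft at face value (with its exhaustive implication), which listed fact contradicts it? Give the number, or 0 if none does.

Focus of the cleft: "David" (the agent). Presupposed background: same thing, recipient, setting (the brooch / Clara / in the basement).
Exhaustivity: David is the only agent satisfying that background.
But fact (5) also has same thing, recipient, setting (the brooch / Clara / in the basement), with agent = Keiko — so the exhaustive reading fails.

5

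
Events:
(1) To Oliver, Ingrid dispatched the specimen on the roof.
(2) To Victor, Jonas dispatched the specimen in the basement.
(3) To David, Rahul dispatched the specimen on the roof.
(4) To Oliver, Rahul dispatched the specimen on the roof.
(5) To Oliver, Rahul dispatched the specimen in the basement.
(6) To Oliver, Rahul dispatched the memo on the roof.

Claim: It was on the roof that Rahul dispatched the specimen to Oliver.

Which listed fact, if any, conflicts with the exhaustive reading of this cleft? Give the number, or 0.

The cleft puts "on the roof" in focus and presupposes the open proposition with agent = Rahul, thing = the specimen, recipient = Oliver.
The exhaustive reading says no other setting fits that background.
But fact (5) also has agent = Rahul, thing = the specimen, recipient = Oliver, with setting = in the basement — so the exhaustive reading fails.

5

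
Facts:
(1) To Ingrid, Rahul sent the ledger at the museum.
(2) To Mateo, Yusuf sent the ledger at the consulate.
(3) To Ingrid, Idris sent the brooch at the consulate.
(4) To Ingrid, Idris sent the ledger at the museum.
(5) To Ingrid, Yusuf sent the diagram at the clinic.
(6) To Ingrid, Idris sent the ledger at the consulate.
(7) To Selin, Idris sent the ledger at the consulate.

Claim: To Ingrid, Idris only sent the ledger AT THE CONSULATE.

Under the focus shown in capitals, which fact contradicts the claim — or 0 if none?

The capitals mark "at the consulate" as focus. So "only" rules out other settings, with the rest (Idris as agent and the ledger as thing and Ingrid as recipient) as background.
Fact (4) shares the background but differs in setting (at the museum) — a counterexample.

4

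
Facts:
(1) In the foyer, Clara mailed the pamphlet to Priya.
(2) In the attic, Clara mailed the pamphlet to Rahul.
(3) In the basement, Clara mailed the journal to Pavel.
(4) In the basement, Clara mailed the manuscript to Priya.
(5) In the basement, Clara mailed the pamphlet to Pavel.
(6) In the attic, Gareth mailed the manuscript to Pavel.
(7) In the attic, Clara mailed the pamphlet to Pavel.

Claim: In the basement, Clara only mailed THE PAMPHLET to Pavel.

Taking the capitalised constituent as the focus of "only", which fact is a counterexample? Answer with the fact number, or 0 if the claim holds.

Focus (in capitals) is "the pamphlet" — the thing. "Only" excludes alternative things while holding fixed Clara as agent and Pavel as recipient and in the basement as setting.
Fact (3) shares the background but differs in thing (the journal) — a counterexample.

3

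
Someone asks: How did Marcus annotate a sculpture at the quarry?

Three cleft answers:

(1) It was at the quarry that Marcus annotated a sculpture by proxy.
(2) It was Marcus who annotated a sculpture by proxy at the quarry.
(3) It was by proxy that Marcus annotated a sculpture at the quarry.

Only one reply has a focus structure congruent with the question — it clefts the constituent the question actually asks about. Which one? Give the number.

The question word "how" targets the manner.
Option (1) clefts "at the quarry" — the location, not what was asked.
Option (2) clefts "Marcus" — the subject (agent), not what was asked.
Option (3) clefts "by proxy" — that matches what the question asks about.
So the congruent reply is (3).

3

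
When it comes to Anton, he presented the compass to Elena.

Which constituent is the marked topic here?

The construction explicitly marks "Anton" as what the sentence is about — the topic.
The remainder of the clause is the comment (what is said about the topic).

Anton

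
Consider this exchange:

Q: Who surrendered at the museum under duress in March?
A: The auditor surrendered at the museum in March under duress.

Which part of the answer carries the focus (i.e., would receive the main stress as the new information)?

The wh-word "who" asks about the subject (agent).
In the answer, "in March", "at the museum" and "under duress" are given — repeated from the question.
The constituent filling the subject (agent) gap is "the auditor"; that is the focus and would carry nuclear stress.

the auditor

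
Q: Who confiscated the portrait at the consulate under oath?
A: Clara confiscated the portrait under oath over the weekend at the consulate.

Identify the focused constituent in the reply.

The wh-word "who" asks about the subject (agent).
In the answer, "the portrait", "under oath" and "at the consulate" are given — repeated from the question.
"over the weekend" is also new, but it specifies the time, which is not what the question asks about — so it is not the focus.
The constituent filling the subject (agent) gap is "Clara"; that is the focus.

Clara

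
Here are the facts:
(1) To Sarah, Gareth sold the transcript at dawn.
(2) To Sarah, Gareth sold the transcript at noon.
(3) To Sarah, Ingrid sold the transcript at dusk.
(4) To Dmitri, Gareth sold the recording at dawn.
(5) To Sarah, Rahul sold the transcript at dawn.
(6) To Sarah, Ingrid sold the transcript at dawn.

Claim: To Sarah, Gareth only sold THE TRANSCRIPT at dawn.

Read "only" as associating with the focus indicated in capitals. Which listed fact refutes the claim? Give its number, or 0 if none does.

Focus (in capitals) is "the transcript" — the thing. "Only" excludes alternative things while holding fixed Gareth as agent and Sarah as recipient and at dawn as setting.
Every other fact changes something in the background, not just the thing. Nothing refutes the claim.

0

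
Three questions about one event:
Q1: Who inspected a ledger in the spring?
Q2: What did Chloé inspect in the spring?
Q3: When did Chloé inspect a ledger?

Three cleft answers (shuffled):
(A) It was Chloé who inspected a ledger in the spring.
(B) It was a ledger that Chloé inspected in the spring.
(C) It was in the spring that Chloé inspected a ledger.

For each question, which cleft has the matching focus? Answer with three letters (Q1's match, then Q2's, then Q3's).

Q1 asks about the subject (agent); cleft (A) focuses "Chloé", which is the subject (agent) — so Q1 → A.
Q2 asks about the direct object; cleft (B) focuses "a ledger", which is the direct object — so Q2 → B.
Q3 asks about the time; cleft (C) focuses "in the spring", which is the time — so Q3 → C.
Mapping: Q1→A, Q2→B, Q3→C.

ABC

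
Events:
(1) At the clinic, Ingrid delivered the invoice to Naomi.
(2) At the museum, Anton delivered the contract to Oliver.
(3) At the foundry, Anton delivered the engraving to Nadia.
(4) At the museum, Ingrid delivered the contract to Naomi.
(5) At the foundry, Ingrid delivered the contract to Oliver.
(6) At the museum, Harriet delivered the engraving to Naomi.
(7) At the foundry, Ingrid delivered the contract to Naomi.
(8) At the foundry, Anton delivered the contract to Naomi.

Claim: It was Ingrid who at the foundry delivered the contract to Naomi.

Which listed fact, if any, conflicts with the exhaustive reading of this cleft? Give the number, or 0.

Focus of the cleft: "Ingrid" (the agent). Presupposed background: same thing, recipient, setting (the contract / Naomi / at the foundry).
The exhaustive reading says no other agent fits that background.
Fact (8) shares the background but with agent = Anton; exhaustivity is violated.

8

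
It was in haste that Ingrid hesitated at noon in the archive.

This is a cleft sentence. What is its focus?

In an it-cleft "It was X that/who ...", the clefted constituent X is the focus; the that/who-clause expresses the presupposed open proposition.
Here the focus is "in haste". The backgrounded (presupposed) material includes "Ingrid", "in the archive" and "at noon".

in haste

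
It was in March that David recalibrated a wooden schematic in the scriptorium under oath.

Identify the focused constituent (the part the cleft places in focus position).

in March

In an it-cleft "It was X that/who ...", the clefted constituent X is the focus; the that/who-clause expresses the presupposed open proposition.
Here the focus is "in March". The backgrounded (presupposed) material includes "David", "a wooden schematic", "under oath" and "in the scriptorium".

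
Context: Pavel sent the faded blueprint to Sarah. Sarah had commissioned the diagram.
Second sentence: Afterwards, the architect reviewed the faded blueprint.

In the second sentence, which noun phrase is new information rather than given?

"the faded blueprint" in the second sentence is given — already mentioned in the context.
"the architect" has no antecedent in the context; it is discourse-new.

the architect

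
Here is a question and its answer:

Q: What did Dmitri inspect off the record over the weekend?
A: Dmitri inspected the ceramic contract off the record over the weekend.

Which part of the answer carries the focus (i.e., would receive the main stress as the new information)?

the ceramic contract

The wh-word "what" asks about the direct object.
In the answer, "Dmitri", "over the weekend" and "off the record" are given — repeated from the question.
The constituent filling the direct object gap is "the ceramic contract"; that is the focus and would carry nuclear stress.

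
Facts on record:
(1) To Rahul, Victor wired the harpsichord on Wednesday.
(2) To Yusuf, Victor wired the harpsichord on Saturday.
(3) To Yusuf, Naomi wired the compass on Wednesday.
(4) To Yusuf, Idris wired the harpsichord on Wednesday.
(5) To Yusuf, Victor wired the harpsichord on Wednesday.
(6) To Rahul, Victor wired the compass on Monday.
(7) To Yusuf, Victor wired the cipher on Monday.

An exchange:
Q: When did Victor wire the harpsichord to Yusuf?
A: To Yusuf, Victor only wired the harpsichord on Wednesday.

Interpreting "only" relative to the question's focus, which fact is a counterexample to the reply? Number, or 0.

2

Answering "When did ...?" puts focus on the setting — here, "on Wednesday".
So "only" ranges over settings; the rest (agent = Victor, thing = the harpsichord, recipient = Yusuf) is presupposed.
Fact (2) keeps agent = Victor, thing = the harpsichord, recipient = Yusuf but has setting = on Saturday; that refutes the reply.
(Fact (1) would refute a reading with focus on the recipient — but that is not what the question asks.)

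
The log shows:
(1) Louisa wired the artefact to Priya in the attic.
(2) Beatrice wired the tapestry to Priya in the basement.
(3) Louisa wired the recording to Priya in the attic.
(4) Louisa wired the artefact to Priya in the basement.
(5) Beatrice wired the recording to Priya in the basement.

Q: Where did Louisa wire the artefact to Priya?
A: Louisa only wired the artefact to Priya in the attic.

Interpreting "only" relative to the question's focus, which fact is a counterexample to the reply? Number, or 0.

The question "Where did ...?" targets the setting, so in the reply the focus falls on "in the attic".
So "only" ranges over settings; the rest (Louisa as agent and the artefact as thing and Priya as recipient) is presupposed.
Fact (4) keeps Louisa as agent and the artefact as thing and Priya as recipient but has setting = in the basement; that refutes the reply.
(Fact (3) would refute a reading with focus on the thing — but that is not what the question asks.)

4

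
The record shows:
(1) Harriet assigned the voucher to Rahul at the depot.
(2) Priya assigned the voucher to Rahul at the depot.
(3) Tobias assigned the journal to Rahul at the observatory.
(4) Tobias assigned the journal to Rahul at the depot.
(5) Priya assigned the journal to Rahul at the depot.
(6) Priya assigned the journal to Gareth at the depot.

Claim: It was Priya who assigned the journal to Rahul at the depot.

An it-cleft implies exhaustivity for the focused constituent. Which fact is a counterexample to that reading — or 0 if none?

4

Focus of the cleft: "Priya" (the agent). Presupposed background: the journal as thing and Rahul as recipient and at the depot as setting.
The exhaustive reading says no other agent fits that background.
Fact (4) shares the background but with agent = Tobias; exhaustivity is violated.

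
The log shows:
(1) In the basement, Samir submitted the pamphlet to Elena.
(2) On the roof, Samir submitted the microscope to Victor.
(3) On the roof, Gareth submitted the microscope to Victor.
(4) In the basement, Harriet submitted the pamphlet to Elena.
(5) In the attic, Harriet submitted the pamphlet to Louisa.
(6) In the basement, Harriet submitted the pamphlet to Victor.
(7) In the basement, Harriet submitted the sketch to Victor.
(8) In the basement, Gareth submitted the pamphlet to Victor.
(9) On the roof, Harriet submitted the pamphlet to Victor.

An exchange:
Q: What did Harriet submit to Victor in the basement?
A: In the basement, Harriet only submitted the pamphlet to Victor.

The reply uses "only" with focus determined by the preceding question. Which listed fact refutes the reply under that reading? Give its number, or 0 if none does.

7

Answering "What did ...?" puts focus on the thing — here, "the pamphlet".
"Only" then excludes alternative things while the background — Harriet as agent and Victor as recipient and in the basement as setting — is held fixed.
Fact (7) keeps Harriet as agent and Victor as recipient and in the basement as setting but has thing = the sketch; that refutes the reply.
(Fact (9) would refute a reading with focus on the setting — but that is not what the question asks.)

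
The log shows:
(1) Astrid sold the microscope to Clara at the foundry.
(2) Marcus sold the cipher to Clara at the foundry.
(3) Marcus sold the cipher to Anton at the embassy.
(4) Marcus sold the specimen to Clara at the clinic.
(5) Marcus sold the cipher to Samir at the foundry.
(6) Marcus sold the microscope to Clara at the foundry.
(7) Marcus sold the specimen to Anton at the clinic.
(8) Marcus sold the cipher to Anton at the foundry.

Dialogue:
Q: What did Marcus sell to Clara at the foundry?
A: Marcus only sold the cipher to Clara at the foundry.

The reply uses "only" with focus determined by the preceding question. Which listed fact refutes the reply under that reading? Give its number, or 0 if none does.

6

Answering "What did ...?" puts focus on the thing — here, "the cipher".
"Only" then excludes alternative things while the background — agent = Marcus, recipient = Clara, setting = at the foundry — is held fixed.
Fact (6) shares the background with a different thing (the microscope) — counterexample.
(Fact (5) would refute a reading with focus on the recipient — but that is not what the question asks.)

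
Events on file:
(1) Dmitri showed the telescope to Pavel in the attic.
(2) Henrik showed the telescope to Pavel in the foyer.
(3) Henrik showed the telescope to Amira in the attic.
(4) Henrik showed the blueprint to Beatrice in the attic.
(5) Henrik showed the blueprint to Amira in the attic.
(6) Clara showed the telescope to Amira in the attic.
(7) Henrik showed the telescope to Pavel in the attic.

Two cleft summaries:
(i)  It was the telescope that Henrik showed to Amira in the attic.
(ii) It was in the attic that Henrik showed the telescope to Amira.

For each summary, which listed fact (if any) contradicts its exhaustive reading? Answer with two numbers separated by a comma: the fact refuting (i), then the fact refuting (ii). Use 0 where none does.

(i): focus "the telescope". Looking for same agent, recipient, setting (Henrik / Amira / in the attic) with some other thing — fact (5) has the blueprint there. Refuted.
(ii): focus "in the attic". No fact shares same agent, thing, recipient (Henrik / the telescope / Amira) with a different setting. 0.

5, 0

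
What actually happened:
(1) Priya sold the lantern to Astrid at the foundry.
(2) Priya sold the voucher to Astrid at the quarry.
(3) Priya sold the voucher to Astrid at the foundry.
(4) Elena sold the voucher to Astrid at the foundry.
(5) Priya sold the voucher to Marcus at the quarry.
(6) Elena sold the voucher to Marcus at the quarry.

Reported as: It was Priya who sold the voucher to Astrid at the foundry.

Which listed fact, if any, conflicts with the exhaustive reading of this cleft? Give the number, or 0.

4

The cleft puts "Priya" in focus and presupposes the open proposition with thing = the voucher, recipient = Astrid, setting = at the foundry.
Exhaustivity: Priya is the only agent satisfying that background.
Fact (4) shares the background but with agent = Elena; exhaustivity is violated.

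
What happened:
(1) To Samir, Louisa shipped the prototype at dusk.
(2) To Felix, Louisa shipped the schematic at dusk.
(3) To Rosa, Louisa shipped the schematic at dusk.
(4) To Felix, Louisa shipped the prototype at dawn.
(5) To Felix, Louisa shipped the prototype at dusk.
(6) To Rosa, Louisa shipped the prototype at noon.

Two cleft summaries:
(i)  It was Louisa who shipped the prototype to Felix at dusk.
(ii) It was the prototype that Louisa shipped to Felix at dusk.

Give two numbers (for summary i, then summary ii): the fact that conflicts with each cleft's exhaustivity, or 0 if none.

Summary (i) focuses "Louisa" (the agent); background thing = the prototype, recipient = Felix, setting = at dusk. No fact matches that background with a different agent, so 0.
Summary (ii) focuses "the prototype" (the thing); background agent = Louisa, recipient = Felix, setting = at dusk. Fact (2) matches that background with thing = the schematic — refutes (ii).

0, 2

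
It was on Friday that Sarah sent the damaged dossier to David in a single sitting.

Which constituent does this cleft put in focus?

on Friday

In an it-cleft "It was X that/who ...", the clefted constituent X is the focus; the that/who-clause expresses the presupposed open proposition.
Here the focus is "on Friday". The backgrounded (presupposed) material includes "Sarah", "the damaged dossier", "to David" and "in a single sitting".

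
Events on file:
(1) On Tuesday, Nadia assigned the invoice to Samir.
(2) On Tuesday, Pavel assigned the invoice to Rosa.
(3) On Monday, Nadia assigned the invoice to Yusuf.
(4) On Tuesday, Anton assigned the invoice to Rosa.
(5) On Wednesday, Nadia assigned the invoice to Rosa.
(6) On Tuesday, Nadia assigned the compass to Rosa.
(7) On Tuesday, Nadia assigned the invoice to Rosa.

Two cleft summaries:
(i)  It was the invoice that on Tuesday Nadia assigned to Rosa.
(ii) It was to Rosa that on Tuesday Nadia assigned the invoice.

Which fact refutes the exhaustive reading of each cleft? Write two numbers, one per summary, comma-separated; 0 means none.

(i): focus "the invoice". Looking for Nadia as agent and Rosa as recipient and on Tuesday as setting with some other thing — fact (6) has the compass there. Refuted.
(ii): focus "Rosa". Looking for Nadia as agent and the invoice as thing and on Tuesday as setting with some other recipient — fact (1) has Samir there. Refuted.

6, 1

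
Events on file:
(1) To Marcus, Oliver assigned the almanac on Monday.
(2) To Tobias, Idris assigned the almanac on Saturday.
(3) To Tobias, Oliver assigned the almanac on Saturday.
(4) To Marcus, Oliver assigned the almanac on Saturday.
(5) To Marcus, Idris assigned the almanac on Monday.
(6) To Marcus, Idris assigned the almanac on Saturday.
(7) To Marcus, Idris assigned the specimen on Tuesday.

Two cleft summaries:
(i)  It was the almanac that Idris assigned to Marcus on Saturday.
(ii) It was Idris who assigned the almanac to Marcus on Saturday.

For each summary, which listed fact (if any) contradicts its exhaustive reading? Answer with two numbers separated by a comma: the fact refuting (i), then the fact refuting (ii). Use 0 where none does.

Summary (i) focuses "the almanac" (the thing); background same agent, recipient, setting (Idris / Marcus / on Saturday). No fact matches that background with a different thing, so 0.
Summary (ii) focuses "Idris" (the agent); background same thing, recipient, setting (the almanac / Marcus / on Saturday). Fact (4) matches that background with agent = Oliver — refutes (ii).

0, 4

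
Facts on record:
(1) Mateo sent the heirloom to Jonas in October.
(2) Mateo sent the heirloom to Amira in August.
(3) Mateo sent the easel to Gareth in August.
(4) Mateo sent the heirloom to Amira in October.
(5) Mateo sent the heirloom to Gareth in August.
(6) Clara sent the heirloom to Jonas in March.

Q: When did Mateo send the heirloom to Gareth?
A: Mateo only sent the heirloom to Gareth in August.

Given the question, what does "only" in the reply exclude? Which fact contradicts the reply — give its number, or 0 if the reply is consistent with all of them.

The question "When did ...?" targets the setting, so in the reply the focus falls on "in August".
"Only" then excludes alternative settings while the background — Mateo as agent and the heirloom as thing and Gareth as recipient — is held fixed.
No fact keeps Mateo as agent and the heirloom as thing and Gareth as recipient while changing the setting; every other fact differs on something backgrounded. The reply stands.
(Fact (2) would refute a reading with focus on the recipient — but that is not what the question asks.)

0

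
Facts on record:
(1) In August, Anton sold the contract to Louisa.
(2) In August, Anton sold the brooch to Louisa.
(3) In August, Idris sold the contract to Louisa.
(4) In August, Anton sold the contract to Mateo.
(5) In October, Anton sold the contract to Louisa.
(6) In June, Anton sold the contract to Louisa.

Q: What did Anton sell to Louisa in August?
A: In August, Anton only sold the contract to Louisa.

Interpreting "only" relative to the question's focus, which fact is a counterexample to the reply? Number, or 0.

2

Answering "What did ...?" puts focus on the thing — here, "the contract".
So "only" ranges over things; the rest (agent = Anton, recipient = Louisa, setting = in August) is presupposed.
Fact (2) keeps agent = Anton, recipient = Louisa, setting = in August but has thing = the brooch; that refutes the reply.
(Fact (5) would refute a reading with focus on the setting — but that is not what the question asks.)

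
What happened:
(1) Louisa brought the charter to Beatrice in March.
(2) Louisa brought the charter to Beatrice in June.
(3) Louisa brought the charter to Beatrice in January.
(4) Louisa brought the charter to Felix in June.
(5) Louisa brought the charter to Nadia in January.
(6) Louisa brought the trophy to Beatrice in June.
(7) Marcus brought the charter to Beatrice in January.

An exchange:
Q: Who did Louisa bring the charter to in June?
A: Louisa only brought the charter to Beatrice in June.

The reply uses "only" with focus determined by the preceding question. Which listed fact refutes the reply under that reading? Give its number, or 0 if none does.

4

The question "Who did ... to ...?" targets the recipient, so in the reply the focus falls on "Beatrice".
So "only" ranges over recipients; the rest (Louisa as agent and the charter as thing and in June as setting) is presupposed.
Fact (4) keeps Louisa as agent and the charter as thing and in June as setting but has recipient = Felix; that refutes the reply.
(Fact (1) would refute a reading with focus on the setting — but that is not what the question asks.)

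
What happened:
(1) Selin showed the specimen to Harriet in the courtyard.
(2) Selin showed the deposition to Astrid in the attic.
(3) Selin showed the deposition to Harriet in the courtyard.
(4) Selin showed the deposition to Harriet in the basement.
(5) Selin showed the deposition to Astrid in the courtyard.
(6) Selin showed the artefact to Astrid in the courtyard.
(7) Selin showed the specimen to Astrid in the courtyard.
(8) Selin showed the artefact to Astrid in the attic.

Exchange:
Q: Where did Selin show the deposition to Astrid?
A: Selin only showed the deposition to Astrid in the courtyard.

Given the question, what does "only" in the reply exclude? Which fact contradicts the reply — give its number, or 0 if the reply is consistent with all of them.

The question "Where did ...?" targets the setting, so in the reply the focus falls on "in the courtyard".
"Only" then excludes alternative settings while the background — Selin as agent and the deposition as thing and Astrid as recipient — is held fixed.
Fact (2) shares the background with a different setting (in the attic) — counterexample.
(Fact (6) would refute a reading with focus on the thing — but that is not what the question asks.)

2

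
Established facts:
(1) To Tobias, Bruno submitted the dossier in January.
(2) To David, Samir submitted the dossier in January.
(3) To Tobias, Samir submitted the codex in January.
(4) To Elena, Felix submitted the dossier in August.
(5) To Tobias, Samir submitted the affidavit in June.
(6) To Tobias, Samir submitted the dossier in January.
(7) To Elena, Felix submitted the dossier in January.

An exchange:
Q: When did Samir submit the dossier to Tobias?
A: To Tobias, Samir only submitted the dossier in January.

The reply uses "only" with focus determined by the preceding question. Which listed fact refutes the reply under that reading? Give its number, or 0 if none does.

0

The question "When did ...?" targets the setting, so in the reply the focus falls on "in January".
So "only" ranges over settings; the rest (same agent, thing, recipient (Samir / the dossier / Tobias)) is presupposed.
No listed fact shares that background with another setting. Nothing contradicts the reply.
(Fact (3) would refute a reading with focus on the thing — but that is not what the question asks.)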